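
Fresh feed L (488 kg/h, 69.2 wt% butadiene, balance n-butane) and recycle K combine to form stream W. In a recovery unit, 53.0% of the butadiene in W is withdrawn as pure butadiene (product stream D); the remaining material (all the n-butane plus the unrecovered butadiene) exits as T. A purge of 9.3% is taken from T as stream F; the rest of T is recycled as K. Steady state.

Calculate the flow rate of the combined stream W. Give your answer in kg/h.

n-butane enters only via L and leaves only via the purge: 488×0.308 = 0.093×(n-butane in T), and the recovery unit passes all n-butane, so n-butane in W = n-butane in T = 1616.2 kg/h.
butadiene in W: m_A = 488×0.692 + (1−0.093)·(1−0.530)·m_A, so m_A = 337.7/0.5737 = 588.62 kg/h.
W = 588.62 + 1616.2 = 2204.8 kg/h.

2205 kg/h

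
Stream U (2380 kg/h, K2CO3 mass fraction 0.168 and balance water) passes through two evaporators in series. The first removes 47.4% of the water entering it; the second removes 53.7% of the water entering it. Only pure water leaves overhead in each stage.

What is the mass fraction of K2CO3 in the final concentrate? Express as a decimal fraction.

water in feed = 2380×0.832 = 1980.2 kg/h.
After stage 1: water left = (1−0.474)×1980.2 = 1041.6; stream total = 1441.4 kg/h.
After stage 2: water left = (1−0.537)×1041.6 = 482.24; final concentrate = 882.08 kg/h.
K2CO3 fraction = 399.84/882.08 = 0.453.

0.453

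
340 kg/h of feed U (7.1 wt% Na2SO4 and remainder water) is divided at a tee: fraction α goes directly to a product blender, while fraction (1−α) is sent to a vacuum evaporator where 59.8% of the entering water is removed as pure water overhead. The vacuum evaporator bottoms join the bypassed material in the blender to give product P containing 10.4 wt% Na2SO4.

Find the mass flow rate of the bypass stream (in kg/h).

All 340×0.071 = 24.14 kg/h of Na2SO4 reaches P, so P = 24.14/0.104 = 232.12 kg/h and vapour = 107.88 kg/h.
The evaporator receives (1−α)·340 of feed at 0.929 water and removes 0.598 of that water:
0.598×0.929×(1−α)×340 = 107.88
(1−α) = 107.88/188.88 = 0.5712;  α = 0.4288.
Bypass flow = 0.4288×340 = 145.8 kg/h.

145.8 kg/h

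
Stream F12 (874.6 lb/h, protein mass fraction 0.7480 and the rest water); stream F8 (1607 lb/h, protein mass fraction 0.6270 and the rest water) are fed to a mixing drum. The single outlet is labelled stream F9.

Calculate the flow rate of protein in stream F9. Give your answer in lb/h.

protein out = protein in = 874.6×0.748 + 1607×0.627 = 1661.8 lb/h.

1662 lb/h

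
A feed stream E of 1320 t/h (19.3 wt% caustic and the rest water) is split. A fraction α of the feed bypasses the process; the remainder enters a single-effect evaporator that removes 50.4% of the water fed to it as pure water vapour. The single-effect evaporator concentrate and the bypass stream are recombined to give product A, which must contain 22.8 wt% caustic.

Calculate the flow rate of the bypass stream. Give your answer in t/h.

821.8 t/h

All 1320×0.193 = 254.76 t/h of caustic reaches A, so A = 254.76/0.228 = 1117.4 t/h and vapour = 202.63 t/h.
The evaporator receives (1−α)·1320 of feed at 0.807 water and removes 0.504 of that water:
0.504×0.807×(1−α)×1320 = 202.63
(1−α) = 202.63/536.88 = 0.3774;  α = 0.6226.
Bypass flow = 0.6226×1320 = 821.8 t/h.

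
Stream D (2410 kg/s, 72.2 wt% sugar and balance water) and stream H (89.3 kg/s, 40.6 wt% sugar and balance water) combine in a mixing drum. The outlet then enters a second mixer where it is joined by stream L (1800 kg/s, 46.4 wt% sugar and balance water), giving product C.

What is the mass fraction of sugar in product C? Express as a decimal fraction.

Overall, product flow = 4299.3 kg/s.
sugar in = 2410×0.722 + 89.3×0.406 + 1800×0.464 = 2611.5 kg/s.
sugar fraction in C = 0.6074.

0.6074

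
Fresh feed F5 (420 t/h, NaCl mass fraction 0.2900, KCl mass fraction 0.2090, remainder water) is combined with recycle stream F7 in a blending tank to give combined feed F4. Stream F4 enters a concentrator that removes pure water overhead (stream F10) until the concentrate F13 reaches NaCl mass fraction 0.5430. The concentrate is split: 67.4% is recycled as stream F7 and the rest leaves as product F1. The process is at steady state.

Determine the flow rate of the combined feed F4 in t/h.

Overall NaCl balance (none leaves overhead): NaCl in fresh feed = NaCl in product, i.e. 420×0.290 = (1−0.674)·F13·0.543.
F13 = 121.8/(0.543×0.326) = 688.07 t/h.
Recycle F7 = 0.674×688.07 = 463.76 t/h.
Combined feed F4 = 420 + 463.76 = 883.76 t/h.

883.8 t/h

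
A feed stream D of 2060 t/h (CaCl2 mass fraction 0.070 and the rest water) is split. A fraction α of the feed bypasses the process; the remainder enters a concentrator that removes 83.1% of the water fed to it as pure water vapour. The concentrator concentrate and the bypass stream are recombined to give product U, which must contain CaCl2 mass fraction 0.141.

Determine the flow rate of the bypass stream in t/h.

All 2060×0.070 = 144.2 t/h of CaCl2 reaches U, so U = 144.2/0.141 = 1022.7 t/h and vapour = 1037.3 t/h.
The evaporator receives (1−α)·2060 of feed at 0.930 water and removes 0.831 of that water:
0.831×0.930×(1−α)×2060 = 1037.3
(1−α) = 1037.3/1592 = 0.6516;  α = 0.3484.
Bypass flow = 0.3484×2060 = 717.78 t/h.

717.8 t/h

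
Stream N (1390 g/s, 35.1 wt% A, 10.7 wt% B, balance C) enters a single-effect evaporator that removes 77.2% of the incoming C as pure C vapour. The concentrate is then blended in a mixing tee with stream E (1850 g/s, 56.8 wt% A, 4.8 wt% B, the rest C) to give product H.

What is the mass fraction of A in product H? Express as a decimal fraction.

0.5788

Vapour removed = 0.772×0.542×1390 = 581.61 g/s; concentrate = 808.39 g/s.
A reaching the mixer = 487.89 (from concentrate) + 1850×0.568 = 1538.7 g/s.
Product flow = 808.39 + 1850 = 2658.4 g/s; A fraction = 0.5788.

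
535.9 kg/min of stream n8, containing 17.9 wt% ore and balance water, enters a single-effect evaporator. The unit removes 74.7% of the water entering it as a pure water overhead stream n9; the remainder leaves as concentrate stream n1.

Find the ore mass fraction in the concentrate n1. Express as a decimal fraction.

0.463

ore is not removed: 535.9×0.179 = 95.926 kg/min of ore enters n1.
water entering = 535.9×0.821 = 439.97 kg/min; overhead removed = 0.747×439.97 = 328.66 kg/min.
Concentrate = 535.9 − 328.66 = 207.24 kg/min.
Mass fraction = 95.926/207.24 = 0.463.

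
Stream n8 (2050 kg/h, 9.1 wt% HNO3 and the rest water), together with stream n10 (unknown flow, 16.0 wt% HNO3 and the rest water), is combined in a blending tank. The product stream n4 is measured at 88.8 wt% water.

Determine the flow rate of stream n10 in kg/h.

896.9 kg/h

Let n10 be the unknown flow. Total out = 2050 + n10.
water balance: 1863.5 + 0.840·n10 = 0.888·(2050 + n10)
(0.840 − 0.888)·n10 = 0.888×2050 − 1863.5 = -43.05
n10 = -43.05 / -0.048 = 896.87 kg/h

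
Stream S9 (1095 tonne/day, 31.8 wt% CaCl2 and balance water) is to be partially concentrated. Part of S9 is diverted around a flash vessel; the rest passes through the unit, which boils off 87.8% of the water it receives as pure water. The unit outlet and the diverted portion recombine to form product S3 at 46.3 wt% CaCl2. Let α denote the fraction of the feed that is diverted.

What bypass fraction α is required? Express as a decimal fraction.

0.477

All 1095×0.318 = 348.21 tonne/day of CaCl2 reaches S3, so S3 = 348.21/0.463 = 752.07 tonne/day and vapour = 342.93 tonne/day.
The evaporator receives (1−α)·1095 of feed at 0.682 water and removes 0.878 of that water:
0.878×0.682×(1−α)×1095 = 342.93
(1−α) = 342.93/655.68 = 0.5230;  α = 0.4770.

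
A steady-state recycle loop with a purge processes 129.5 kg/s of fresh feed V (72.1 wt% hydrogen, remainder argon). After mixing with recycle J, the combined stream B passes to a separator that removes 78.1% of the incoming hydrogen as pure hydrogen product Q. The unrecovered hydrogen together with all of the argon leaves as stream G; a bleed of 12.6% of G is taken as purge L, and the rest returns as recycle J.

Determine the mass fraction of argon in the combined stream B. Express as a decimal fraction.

0.7129

argon enters only via V and leaves only via the purge: 129.5×0.279 = 0.126×(argon in G), and the separator passes all argon, so argon in B = argon in G = 286.75 kg/s.
hydrogen in B: m_A = 129.5×0.721 + (1−0.126)·(1−0.781)·m_A, so m_A = 93.37/0.8086 = 115.47 kg/s.
B = 115.47 + 286.75 = 402.22 kg/s.
argon fraction in B = 286.75/402.22 = 0.7129.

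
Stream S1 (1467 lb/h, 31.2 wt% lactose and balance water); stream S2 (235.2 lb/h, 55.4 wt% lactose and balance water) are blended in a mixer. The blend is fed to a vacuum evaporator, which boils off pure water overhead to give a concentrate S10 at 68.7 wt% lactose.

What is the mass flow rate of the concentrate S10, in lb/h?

lactose entering = 1467×0.312 + 235.2×0.554 = 588 lb/h.
All lactose reports to S10, so S10 = 588/0.687 = 855.9 lb/h.

855.9 lb/h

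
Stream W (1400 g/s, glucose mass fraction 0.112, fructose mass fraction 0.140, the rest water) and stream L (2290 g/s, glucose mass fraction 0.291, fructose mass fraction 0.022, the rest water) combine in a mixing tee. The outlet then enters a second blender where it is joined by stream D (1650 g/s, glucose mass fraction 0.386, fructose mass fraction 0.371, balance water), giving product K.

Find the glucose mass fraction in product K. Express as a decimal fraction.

0.273

Overall, product flow = 5340 g/s.
glucose in = 1400×0.112 + 2290×0.291 + 1650×0.386 = 1460.1 g/s.
glucose fraction in K = 0.273.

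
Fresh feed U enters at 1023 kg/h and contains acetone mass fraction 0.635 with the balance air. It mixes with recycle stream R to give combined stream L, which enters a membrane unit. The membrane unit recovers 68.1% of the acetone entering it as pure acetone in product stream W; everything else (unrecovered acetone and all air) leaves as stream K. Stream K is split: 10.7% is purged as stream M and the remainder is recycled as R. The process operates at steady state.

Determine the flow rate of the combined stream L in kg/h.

4398 kg/h

air enters only via U and leaves only via the purge: 1023×0.365 = 0.107×(air in K), and the membrane unit passes all air, so air in L = air in K = 3489.7 kg/h.
acetone in L: m_A = 1023×0.635 + (1−0.107)·(1−0.681)·m_A, so m_A = 649.61/0.7151 = 908.37 kg/h.
L = 908.37 + 3489.7 = 4398 kg/h.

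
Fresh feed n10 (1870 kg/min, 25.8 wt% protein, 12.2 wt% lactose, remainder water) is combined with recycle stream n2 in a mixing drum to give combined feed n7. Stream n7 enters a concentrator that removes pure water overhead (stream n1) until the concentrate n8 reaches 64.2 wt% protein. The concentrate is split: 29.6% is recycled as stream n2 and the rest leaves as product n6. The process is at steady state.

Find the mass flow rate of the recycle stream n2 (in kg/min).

316 kg/min

Overall protein balance (none leaves overhead): protein in fresh feed = protein in product, i.e. 1870×0.258 = (1−0.296)·n8·0.642.
n8 = 482.46/(0.642×0.704) = 1067.5 kg/min.
Recycle n2 = 0.296×1067.5 = 315.97 kg/min.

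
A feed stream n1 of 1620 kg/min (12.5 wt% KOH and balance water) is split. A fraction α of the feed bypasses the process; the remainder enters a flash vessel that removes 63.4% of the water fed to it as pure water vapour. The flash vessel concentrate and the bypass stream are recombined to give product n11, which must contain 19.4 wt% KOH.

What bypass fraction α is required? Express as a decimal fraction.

All 1620×0.125 = 202.5 kg/min of KOH reaches n11, so n11 = 202.5/0.194 = 1043.8 kg/min and vapour = 576.19 kg/min.
The evaporator receives (1−α)·1620 of feed at 0.875 water and removes 0.634 of that water:
0.634×0.875×(1−α)×1620 = 576.19
(1−α) = 576.19/898.7 = 0.6411;  α = 0.3589.

0.359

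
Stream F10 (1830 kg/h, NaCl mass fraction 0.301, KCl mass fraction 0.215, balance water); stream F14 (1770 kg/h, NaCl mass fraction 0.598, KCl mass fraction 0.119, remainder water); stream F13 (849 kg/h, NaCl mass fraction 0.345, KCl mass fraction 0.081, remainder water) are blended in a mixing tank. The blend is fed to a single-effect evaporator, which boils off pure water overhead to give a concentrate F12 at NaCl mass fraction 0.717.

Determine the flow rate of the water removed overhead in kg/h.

1796 kg/h

NaCl entering = 1830×0.301 + 1770×0.598 + 849×0.345 = 1902.2 kg/h.
All NaCl reports to F12, so F12 = 1902.2/0.717 = 2653 kg/h.
Total feed = 4449 kg/h; overhead = 4449 − 2653 = 1796 kg/h.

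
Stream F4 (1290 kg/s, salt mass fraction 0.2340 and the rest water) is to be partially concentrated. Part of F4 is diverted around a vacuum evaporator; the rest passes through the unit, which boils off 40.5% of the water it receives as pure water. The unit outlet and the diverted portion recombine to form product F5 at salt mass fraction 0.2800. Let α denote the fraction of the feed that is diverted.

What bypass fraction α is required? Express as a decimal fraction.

All 1290×0.234 = 301.86 kg/s of salt reaches F5, so F5 = 301.86/0.280 = 1078.1 kg/s and vapour = 211.93 kg/s.
The evaporator receives (1−α)·1290 of feed at 0.766 water and removes 0.405 of that water:
0.405×0.766×(1−α)×1290 = 211.93
(1−α) = 211.93/400.2 = 0.5296;  α = 0.4704.

0.470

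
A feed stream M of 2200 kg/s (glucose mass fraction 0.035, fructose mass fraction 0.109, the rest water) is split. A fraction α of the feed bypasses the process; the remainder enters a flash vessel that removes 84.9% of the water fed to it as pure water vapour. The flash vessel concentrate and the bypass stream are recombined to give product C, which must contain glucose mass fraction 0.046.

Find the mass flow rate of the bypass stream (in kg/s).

All 2200×0.035 = 77 kg/s of glucose reaches C, so C = 77/0.046 = 1673.9 kg/s and vapour = 526.09 kg/s.
The evaporator receives (1−α)·2200 of feed at 0.856 water and removes 0.849 of that water:
0.849×0.856×(1−α)×2200 = 526.09
(1−α) = 526.09/1598.8 = 0.3290;  α = 0.6710.
Bypass flow = 0.6710×2200 = 1476.1 kg/s.

1476 kg/s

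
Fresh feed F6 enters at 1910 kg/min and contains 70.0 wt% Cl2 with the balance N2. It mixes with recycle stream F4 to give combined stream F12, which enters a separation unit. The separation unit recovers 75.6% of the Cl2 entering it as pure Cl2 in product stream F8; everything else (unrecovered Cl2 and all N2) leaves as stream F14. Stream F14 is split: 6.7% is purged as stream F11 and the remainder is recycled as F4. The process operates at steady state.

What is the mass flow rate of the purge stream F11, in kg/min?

N2 enters only via F6 and leaves only via the purge: 1910×0.300 = 0.067×(N2 in F14), and the separation unit passes all N2, so N2 in F12 = N2 in F14 = 8552.2 kg/min.
Cl2 in F12: m_A = 1910×0.700 + (1−0.067)·(1−0.756)·m_A, so m_A = 1337/0.7723 = 1731.1 kg/min.
F14 = (1−0.756)×1731.1 + 8552.2 = 8974.6 kg/min.
Purge F11 = 0.067×8974.6 = 601.3 kg/min.

601.3 kg/min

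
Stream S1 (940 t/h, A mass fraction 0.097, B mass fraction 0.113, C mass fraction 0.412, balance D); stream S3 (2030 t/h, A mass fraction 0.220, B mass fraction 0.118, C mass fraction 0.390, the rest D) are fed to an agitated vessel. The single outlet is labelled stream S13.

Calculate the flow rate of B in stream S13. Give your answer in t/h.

B out = B in = 940×0.113 + 2030×0.118 = 345.76 t/h.

345.8 t/h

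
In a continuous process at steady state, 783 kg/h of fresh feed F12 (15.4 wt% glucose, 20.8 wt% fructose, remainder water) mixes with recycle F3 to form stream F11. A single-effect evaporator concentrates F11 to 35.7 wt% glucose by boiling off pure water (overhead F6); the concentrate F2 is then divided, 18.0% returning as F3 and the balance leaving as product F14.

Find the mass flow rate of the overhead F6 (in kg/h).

Overall glucose balance (none leaves overhead): glucose in fresh feed = glucose in product, i.e. 783×0.154 = (1−0.180)·F2·0.357.
F2 = 120.58/(0.357×0.820) = 411.91 kg/h.
Recycle F3 = 0.180×411.91 = 74.143 kg/h.
Combined feed F11 = 783 + 74.143 = 857.14 kg/h.
Overhead F6 = F11 − F2 = 857.14 − 411.91 = 445.24 kg/h.

445.2 kg/h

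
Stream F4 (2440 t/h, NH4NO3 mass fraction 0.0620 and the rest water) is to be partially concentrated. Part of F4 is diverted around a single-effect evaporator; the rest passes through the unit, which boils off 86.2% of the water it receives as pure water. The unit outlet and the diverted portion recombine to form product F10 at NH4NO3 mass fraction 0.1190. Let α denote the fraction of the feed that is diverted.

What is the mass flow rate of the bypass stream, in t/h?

994.5 t/h

All 2440×0.062 = 151.28 t/h of NH4NO3 reaches F10, so F10 = 151.28/0.119 = 1271.3 t/h and vapour = 1168.7 t/h.
The evaporator receives (1−α)·2440 of feed at 0.938 water and removes 0.862 of that water:
0.862×0.938×(1−α)×2440 = 1168.7
(1−α) = 1168.7/1972.9 = 0.5924;  α = 0.4076.
Bypass flow = 0.4076×2440 = 994.53 t/h.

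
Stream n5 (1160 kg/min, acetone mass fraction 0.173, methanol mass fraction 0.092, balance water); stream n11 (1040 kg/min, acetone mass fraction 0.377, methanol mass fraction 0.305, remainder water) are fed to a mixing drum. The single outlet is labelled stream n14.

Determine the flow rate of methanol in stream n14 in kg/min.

methanol out = methanol in = 1160×0.092 + 1040×0.305 = 423.92 kg/min.

423.9 kg/min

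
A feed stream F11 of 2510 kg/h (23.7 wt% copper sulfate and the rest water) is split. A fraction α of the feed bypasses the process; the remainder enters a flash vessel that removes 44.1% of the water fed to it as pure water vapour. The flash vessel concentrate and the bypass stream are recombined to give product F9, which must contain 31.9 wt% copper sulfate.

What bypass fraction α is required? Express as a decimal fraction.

0.236

All 2510×0.237 = 594.87 kg/h of copper sulfate reaches F9, so F9 = 594.87/0.319 = 1864.8 kg/h and vapour = 645.2 kg/h.
The evaporator receives (1−α)·2510 of feed at 0.763 water and removes 0.441 of that water:
0.441×0.763×(1−α)×2510 = 645.2
(1−α) = 645.2/844.57 = 0.7639;  α = 0.2361.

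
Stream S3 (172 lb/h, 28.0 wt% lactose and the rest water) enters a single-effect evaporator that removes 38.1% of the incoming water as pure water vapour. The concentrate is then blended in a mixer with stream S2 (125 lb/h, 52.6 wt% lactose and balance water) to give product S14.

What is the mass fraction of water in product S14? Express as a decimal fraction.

Vapour removed = 0.381×0.720×172 = 47.183 lb/h; concentrate = 124.82 lb/h.
water reaching the mixer = 76.657 (from concentrate) + 125×0.474 = 135.91 lb/h.
Product flow = 124.82 + 125 = 249.82 lb/h; water fraction = 0.544.

0.544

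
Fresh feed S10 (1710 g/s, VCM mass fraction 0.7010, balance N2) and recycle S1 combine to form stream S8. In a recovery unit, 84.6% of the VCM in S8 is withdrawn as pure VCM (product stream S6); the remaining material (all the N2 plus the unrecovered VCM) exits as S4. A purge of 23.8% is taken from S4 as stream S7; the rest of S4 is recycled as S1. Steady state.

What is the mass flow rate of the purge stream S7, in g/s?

561.1 g/s

N2 enters only via S10 and leaves only via the purge: 1710×0.299 = 0.238×(N2 in S4), and the recovery unit passes all N2, so N2 in S8 = N2 in S4 = 2148.3 g/s.
VCM in S8: m_A = 1710×0.701 + (1−0.238)·(1−0.846)·m_A, so m_A = 1198.7/0.8827 = 1358.1 g/s.
S4 = (1−0.846)×1358.1 + 2148.3 = 2357.4 g/s.
Purge S7 = 0.238×2357.4 = 561.07 g/s.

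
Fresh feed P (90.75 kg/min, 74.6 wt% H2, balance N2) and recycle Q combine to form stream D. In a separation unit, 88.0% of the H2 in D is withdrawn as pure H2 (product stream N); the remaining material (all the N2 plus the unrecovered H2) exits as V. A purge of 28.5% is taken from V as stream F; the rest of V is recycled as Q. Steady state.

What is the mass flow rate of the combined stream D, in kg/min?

N2 enters only via P and leaves only via the purge: 90.75×0.254 = 0.285×(N2 in V), and the separation unit passes all N2, so N2 in D = N2 in V = 80.879 kg/min.
H2 in D: m_A = 90.75×0.746 + (1−0.285)·(1−0.880)·m_A, so m_A = 67.7/0.9142 = 74.053 kg/min.
D = 74.053 + 80.879 = 154.93 kg/min.

154.9 kg/min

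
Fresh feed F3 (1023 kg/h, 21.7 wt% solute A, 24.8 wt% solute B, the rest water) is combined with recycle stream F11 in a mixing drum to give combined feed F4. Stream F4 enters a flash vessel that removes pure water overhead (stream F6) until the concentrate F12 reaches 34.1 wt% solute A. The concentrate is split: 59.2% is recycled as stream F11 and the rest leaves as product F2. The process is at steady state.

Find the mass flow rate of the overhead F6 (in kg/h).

Overall solute A balance (none leaves overhead): solute A in fresh feed = solute A in product, i.e. 1023×0.217 = (1−0.592)·F12·0.341.
F12 = 221.99/(0.341×0.408) = 1595.6 kg/h.
Recycle F11 = 0.592×1595.6 = 944.59 kg/h.
Combined feed F4 = 1023 + 944.59 = 1967.6 kg/h.
Overhead F6 = F4 − F12 = 1967.6 − 1595.6 = 372 kg/h.

372 kg/h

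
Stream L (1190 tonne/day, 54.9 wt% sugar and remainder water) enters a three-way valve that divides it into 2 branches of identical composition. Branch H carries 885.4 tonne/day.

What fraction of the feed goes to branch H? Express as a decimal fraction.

0.744

Fraction to H = 885.4/1190 = 0.7440.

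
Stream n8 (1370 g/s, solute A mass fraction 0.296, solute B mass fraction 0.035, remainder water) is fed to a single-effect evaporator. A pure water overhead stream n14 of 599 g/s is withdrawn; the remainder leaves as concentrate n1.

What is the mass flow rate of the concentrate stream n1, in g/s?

771 g/s

Concentrate = 1370 − 599 = 771 g/s.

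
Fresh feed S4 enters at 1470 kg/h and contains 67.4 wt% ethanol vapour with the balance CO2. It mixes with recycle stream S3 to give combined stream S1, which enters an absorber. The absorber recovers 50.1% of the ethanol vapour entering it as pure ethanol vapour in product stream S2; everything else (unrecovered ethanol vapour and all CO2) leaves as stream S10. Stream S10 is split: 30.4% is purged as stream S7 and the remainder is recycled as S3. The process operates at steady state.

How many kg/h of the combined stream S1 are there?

3094 kg/h

CO2 enters only via S4 and leaves only via the purge: 1470×0.326 = 0.304×(CO2 in S10), and the absorber passes all CO2, so CO2 in S1 = CO2 in S10 = 1576.4 kg/h.
ethanol vapour in S1: m_A = 1470×0.674 + (1−0.304)·(1−0.501)·m_A, so m_A = 990.78/0.6527 = 1518 kg/h.
S1 = 1518 + 1576.4 = 3094.4 kg/h.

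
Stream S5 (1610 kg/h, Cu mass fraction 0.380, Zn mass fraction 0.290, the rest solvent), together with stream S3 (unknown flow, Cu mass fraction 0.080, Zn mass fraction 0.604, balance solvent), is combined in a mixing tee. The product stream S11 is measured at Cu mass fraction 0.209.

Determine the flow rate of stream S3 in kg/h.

Let S3 be the unknown flow. Total out = 1610 + S3.
Cu balance: 611.8 + 0.080·S3 = 0.209·(1610 + S3)
(0.080 − 0.209)·S3 = 0.209×1610 − 611.8 = -275.31
S3 = -275.31 / -0.129 = 2134.2 kg/h

2134 kg/h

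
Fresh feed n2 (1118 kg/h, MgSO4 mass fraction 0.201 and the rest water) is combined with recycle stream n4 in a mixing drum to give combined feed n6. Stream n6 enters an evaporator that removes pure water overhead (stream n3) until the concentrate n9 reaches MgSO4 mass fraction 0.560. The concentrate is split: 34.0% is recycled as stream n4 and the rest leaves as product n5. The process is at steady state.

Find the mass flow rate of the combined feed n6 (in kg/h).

Overall MgSO4 balance (none leaves overhead): MgSO4 in fresh feed = MgSO4 in product, i.e. 1118×0.201 = (1−0.340)·n9·0.560.
n9 = 224.72/(0.560×0.660) = 608 kg/h.
Recycle n4 = 0.340×608 = 206.72 kg/h.
Combined feed n6 = 1118 + 206.72 = 1324.7 kg/h.

1325 kg/h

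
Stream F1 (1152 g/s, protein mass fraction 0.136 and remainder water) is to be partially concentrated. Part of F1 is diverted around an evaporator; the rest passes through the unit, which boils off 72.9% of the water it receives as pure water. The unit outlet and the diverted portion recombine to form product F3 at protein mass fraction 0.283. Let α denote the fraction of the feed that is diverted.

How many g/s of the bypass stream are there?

202 g/s

All 1152×0.136 = 156.67 g/s of protein reaches F3, so F3 = 156.67/0.283 = 553.61 g/s and vapour = 598.39 g/s.
The evaporator receives (1−α)·1152 of feed at 0.864 water and removes 0.729 of that water:
0.729×0.864×(1−α)×1152 = 598.39
(1−α) = 598.39/725.59 = 0.8247;  α = 0.1753.
Bypass flow = 0.1753×1152 = 201.96 g/s.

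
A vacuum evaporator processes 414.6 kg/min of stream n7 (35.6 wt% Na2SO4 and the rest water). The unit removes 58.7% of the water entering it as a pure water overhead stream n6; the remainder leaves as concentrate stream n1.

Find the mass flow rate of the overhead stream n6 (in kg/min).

water entering = 414.6×0.644 = 267 kg/min; overhead removed = 0.587×267 = 156.73 kg/min.

156.7 kg/min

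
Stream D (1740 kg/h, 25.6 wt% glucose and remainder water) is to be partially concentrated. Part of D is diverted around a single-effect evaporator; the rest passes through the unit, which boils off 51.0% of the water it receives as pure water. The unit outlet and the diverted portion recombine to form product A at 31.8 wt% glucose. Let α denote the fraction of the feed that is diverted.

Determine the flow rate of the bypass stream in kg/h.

All 1740×0.256 = 445.44 kg/h of glucose reaches A, so A = 445.44/0.318 = 1400.8 kg/h and vapour = 339.25 kg/h.
The evaporator receives (1−α)·1740 of feed at 0.744 water and removes 0.510 of that water:
0.510×0.744×(1−α)×1740 = 339.25
(1−α) = 339.25/660.23 = 0.5138;  α = 0.4862.
Bypass flow = 0.4862×1740 = 845.93 kg/h.

845.9 kg/h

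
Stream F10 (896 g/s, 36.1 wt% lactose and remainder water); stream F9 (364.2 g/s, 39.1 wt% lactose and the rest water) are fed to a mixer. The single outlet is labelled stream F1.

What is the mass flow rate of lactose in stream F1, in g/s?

465.9 g/s

lactose out = lactose in = 896×0.361 + 364.2×0.391 = 465.86 g/s.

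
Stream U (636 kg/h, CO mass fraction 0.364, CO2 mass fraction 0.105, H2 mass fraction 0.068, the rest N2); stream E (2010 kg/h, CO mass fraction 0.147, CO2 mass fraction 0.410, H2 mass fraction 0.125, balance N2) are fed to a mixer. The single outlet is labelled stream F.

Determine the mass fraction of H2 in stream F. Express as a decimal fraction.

0.111

Total flow out = 636 + 2010 = 2646 kg/h.
H2 in = 636×0.068 + 2010×0.125 = 294.5 kg/h.
H2 mass fraction in F = 294.5/2646 = 0.111.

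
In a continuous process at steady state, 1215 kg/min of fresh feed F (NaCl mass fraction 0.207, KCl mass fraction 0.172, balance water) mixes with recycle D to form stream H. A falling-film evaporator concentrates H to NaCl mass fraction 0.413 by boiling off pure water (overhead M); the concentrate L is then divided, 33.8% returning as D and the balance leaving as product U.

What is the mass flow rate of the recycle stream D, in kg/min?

Overall NaCl balance (none leaves overhead): NaCl in fresh feed = NaCl in product, i.e. 1215×0.207 = (1−0.338)·L·0.413.
L = 251.5/(0.413×0.662) = 919.9 kg/min.
Recycle D = 0.338×919.9 = 310.92 kg/min.

310.9 kg/min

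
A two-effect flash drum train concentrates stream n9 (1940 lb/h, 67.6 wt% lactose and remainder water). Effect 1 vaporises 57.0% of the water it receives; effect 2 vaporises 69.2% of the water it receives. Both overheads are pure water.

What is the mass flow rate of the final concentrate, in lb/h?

water in feed = 1940×0.324 = 628.56 lb/h.
After stage 1: water left = (1−0.570)×628.56 = 270.28; stream total = 1581.7 lb/h.
After stage 2: water left = (1−0.692)×270.28 = 83.246; final concentrate = 1394.7 lb/h.

1395 lb/h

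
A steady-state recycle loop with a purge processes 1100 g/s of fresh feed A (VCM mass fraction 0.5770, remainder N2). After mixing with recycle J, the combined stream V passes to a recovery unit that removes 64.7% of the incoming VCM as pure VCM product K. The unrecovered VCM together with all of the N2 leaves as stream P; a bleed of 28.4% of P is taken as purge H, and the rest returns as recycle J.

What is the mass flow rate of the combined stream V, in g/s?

N2 enters only via A and leaves only via the purge: 1100×0.423 = 0.284×(N2 in P), and the recovery unit passes all N2, so N2 in V = N2 in P = 1638.4 g/s.
VCM in V: m_A = 1100×0.577 + (1−0.284)·(1−0.647)·m_A, so m_A = 634.7/0.7473 = 849.38 g/s.
V = 849.38 + 1638.4 = 2487.8 g/s.

2488 g/s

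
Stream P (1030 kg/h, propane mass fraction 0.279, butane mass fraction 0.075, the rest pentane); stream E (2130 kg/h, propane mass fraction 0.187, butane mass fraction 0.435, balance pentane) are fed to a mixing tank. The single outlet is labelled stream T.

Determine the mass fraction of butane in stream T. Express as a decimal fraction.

Total flow out = 1030 + 2130 = 3160 kg/h.
butane in = 1030×0.075 + 2130×0.435 = 1003.8 kg/h.
butane mass fraction in T = 1003.8/3160 = 0.318.

0.318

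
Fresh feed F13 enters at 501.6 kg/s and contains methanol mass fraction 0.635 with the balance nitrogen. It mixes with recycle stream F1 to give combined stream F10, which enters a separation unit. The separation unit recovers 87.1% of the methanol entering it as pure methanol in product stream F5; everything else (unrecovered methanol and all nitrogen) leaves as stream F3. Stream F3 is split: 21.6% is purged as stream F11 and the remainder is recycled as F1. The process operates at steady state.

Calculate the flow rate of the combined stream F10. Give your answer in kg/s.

1202 kg/s

nitrogen enters only via F13 and leaves only via the purge: 501.6×0.365 = 0.216×(nitrogen in F3), and the separation unit passes all nitrogen, so nitrogen in F10 = nitrogen in F3 = 847.61 kg/s.
methanol in F10: m_A = 501.6×0.635 + (1−0.216)·(1−0.871)·m_A, so m_A = 318.52/0.8989 = 354.35 kg/s.
F10 = 354.35 + 847.61 = 1202 kg/s.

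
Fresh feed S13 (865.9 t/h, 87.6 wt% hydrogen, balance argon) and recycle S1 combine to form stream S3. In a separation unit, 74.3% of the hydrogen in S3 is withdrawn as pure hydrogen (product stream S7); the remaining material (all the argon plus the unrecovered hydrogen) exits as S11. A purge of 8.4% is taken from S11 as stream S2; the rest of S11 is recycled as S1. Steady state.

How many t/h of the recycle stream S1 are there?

1404 t/h

argon enters only via S13 and leaves only via the purge: 865.9×0.124 = 0.084×(argon in S11), and the separation unit passes all argon, so argon in S3 = argon in S11 = 1278.2 t/h.
hydrogen in S3: m_A = 865.9×0.876 + (1−0.084)·(1−0.743)·m_A, so m_A = 758.53/0.7646 = 992.07 t/h.
S11 = (1−0.743)×992.07 + 1278.2 = 1533.2 t/h.
Recycle S1 = (1−0.084)×1533.2 = 1404.4 t/h.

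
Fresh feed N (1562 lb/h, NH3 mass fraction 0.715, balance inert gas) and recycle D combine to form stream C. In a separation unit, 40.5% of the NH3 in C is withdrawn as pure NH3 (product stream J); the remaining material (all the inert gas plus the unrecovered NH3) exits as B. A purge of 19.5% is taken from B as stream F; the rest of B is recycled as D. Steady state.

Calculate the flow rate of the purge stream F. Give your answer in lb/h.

693.9 lb/h

inert gas enters only via N and leaves only via the purge: 1562×0.285 = 0.195×(inert gas in B), and the separation unit passes all inert gas, so inert gas in C = inert gas in B = 2282.9 lb/h.
NH3 in C: m_A = 1562×0.715 + (1−0.195)·(1−0.405)·m_A, so m_A = 1116.8/0.5210 = 2143.5 lb/h.
B = (1−0.405)×2143.5 + 2282.9 = 3558.3 lb/h.
Purge F = 0.195×3558.3 = 693.87 lb/h.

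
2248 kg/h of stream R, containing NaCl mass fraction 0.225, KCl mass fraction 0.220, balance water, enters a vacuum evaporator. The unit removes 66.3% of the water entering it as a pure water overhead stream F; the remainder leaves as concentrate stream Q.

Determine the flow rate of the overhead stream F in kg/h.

water entering = 2248×0.555 = 1247.6 kg/h; overhead removed = 0.663×1247.6 = 827.19 kg/h.

827.2 kg/h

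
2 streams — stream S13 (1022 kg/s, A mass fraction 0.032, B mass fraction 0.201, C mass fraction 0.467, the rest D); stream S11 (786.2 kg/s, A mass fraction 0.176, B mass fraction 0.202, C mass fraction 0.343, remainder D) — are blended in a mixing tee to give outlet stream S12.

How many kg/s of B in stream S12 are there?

364.2 kg/s

B out = B in = 1022×0.201 + 786.2×0.202 = 364.23 kg/s.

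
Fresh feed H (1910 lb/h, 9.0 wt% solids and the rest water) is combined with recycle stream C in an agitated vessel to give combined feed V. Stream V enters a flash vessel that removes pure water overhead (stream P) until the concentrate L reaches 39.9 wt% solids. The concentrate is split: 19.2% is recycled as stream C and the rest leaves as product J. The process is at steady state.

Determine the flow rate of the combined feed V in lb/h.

2012 lb/h

Overall solids balance (none leaves overhead): solids in fresh feed = solids in product, i.e. 1910×0.090 = (1−0.192)·L·0.399.
L = 171.9/(0.399×0.808) = 533.2 lb/h.
Recycle C = 0.192×533.2 = 102.37 lb/h.
Combined feed V = 1910 + 102.37 = 2012.4 lb/h.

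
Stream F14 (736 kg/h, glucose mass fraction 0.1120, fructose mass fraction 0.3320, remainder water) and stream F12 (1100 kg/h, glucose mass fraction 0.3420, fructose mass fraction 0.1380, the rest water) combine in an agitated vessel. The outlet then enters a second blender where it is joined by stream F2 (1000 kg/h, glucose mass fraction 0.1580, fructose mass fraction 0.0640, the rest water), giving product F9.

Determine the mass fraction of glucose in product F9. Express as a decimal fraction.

0.2174

Overall, product flow = 2836 kg/h.
glucose in = 736×0.112 + 1100×0.342 + 1000×0.158 = 616.63 kg/h.
glucose fraction in F9 = 0.2174.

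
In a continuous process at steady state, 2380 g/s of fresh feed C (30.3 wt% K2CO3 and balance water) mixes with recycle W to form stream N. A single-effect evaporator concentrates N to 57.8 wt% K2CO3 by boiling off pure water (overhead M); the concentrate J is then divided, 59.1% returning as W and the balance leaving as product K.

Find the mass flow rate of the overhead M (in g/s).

Overall K2CO3 balance (none leaves overhead): K2CO3 in fresh feed = K2CO3 in product, i.e. 2380×0.303 = (1−0.591)·J·0.578.
J = 721.14/(0.578×0.409) = 3050.5 g/s.
Recycle W = 0.591×3050.5 = 1802.8 g/s.
Combined feed N = 2380 + 1802.8 = 4182.8 g/s.
Overhead M = N − J = 4182.8 − 3050.5 = 1132.4 g/s.

1132 g/s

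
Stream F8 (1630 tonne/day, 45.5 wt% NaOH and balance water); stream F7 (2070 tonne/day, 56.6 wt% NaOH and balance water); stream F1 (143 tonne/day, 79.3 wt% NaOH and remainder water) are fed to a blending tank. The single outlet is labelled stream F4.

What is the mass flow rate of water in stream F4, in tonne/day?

1816 tonne/day

water out = water in = 1630×0.545 + 2070×0.434 + 143×0.207 = 1816.3 tonne/day.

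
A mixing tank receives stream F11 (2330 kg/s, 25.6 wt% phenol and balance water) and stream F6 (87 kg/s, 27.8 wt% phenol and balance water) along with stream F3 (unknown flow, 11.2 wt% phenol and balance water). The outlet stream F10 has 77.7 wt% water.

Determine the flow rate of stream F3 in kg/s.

Let F3 be the unknown flow. Total out = 2417 + F3.
water balance: 1796.3 + 0.888·F3 = 0.777·(2417 + F3)
(0.888 − 0.777)·F3 = 0.777×2417 − 1796.3 = 81.675
F3 = 81.675 / 0.111 = 735.81 kg/s

735.8 kg/s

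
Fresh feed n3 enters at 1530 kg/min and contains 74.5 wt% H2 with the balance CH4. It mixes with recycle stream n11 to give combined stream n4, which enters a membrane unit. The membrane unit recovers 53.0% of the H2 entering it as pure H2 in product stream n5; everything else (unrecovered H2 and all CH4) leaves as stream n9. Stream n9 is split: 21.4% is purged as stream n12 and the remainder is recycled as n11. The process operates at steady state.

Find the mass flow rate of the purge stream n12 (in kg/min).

572 kg/min

CH4 enters only via n3 and leaves only via the purge: 1530×0.255 = 0.214×(CH4 in n9), and the membrane unit passes all CH4, so CH4 in n4 = CH4 in n9 = 1823.1 kg/min.
H2 in n4: m_A = 1530×0.745 + (1−0.214)·(1−0.530)·m_A, so m_A = 1139.8/0.6306 = 1807.6 kg/min.
n9 = (1−0.530)×1807.6 + 1823.1 = 2672.7 kg/min.
Purge n12 = 0.214×2672.7 = 571.96 kg/min.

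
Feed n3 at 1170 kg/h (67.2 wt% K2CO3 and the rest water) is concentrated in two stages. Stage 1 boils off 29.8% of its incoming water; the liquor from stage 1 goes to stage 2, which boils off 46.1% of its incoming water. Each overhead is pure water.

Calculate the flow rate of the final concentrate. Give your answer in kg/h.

931.4 kg/h

water in feed = 1170×0.328 = 383.76 kg/h.
After stage 1: water left = (1−0.298)×383.76 = 269.4; stream total = 1055.6 kg/h.
After stage 2: water left = (1−0.461)×269.4 = 145.21; final concentrate = 931.45 kg/h.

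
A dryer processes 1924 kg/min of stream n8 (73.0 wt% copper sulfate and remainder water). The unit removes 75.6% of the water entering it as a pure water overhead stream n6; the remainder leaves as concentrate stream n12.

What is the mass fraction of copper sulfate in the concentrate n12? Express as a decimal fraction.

0.917

copper sulfate is not removed: 1924×0.730 = 1404.5 kg/min of copper sulfate enters n12.
water entering = 1924×0.270 = 519.48 kg/min; overhead removed = 0.756×519.48 = 392.73 kg/min.
Concentrate = 1924 − 392.73 = 1531.3 kg/min.
Mass fraction = 1404.5/1531.3 = 0.917.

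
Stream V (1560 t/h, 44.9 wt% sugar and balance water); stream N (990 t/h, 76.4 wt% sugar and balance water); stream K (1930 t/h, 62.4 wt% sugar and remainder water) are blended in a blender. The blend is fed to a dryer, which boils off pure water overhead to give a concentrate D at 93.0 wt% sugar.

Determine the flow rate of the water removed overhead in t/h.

sugar entering = 1560×0.449 + 990×0.764 + 1930×0.624 = 2661.1 t/h.
All sugar reports to D, so D = 2661.1/0.930 = 2861.4 t/h.
Total feed = 4480 t/h; overhead = 4480 − 2861.4 = 1618.6 t/h.

1619 t/h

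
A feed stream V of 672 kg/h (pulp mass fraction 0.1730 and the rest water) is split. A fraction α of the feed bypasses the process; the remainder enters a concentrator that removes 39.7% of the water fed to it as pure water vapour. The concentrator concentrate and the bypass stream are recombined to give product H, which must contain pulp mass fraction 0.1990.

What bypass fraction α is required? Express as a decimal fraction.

All 672×0.173 = 116.26 kg/h of pulp reaches H, so H = 116.26/0.199 = 584.2 kg/h and vapour = 87.799 kg/h.
The evaporator receives (1−α)·672 of feed at 0.827 water and removes 0.397 of that water:
0.397×0.827×(1−α)×672 = 87.799
(1−α) = 87.799/220.63 = 0.3979;  α = 0.6021.

0.602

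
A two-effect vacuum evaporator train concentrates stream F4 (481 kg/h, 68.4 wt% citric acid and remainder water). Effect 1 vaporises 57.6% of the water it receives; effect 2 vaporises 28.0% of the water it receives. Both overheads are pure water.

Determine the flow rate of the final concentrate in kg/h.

water in feed = 481×0.316 = 152 kg/h.
After stage 1: water left = (1−0.576)×152 = 64.446; stream total = 393.45 kg/h.
After stage 2: water left = (1−0.280)×64.446 = 46.401; final concentrate = 375.41 kg/h.

375.4 kg/h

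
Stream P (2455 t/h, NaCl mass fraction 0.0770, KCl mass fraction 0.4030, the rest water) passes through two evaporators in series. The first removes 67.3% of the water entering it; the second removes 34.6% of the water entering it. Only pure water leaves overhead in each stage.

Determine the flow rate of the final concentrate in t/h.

water in feed = 2455×0.520 = 1276.6 t/h.
After stage 1: water left = (1−0.673)×1276.6 = 417.45; stream total = 1595.8 t/h.
After stage 2: water left = (1−0.346)×417.45 = 273.01; final concentrate = 1451.4 t/h.

1451 t/h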